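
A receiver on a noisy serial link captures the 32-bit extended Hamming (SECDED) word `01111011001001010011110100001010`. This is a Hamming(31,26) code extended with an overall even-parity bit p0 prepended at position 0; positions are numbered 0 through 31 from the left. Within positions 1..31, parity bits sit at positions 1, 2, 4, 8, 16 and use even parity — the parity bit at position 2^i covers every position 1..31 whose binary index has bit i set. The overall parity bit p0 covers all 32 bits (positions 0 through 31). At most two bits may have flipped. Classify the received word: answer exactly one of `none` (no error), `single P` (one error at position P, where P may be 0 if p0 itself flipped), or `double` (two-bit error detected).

s1: b1⊕b3⊕b5⊕b7⊕b9⊕b11⊕b13⊕b15⊕b17⊕b19⊕b21⊕b23⊕b25⊕b27⊕b29⊕b31 = 1⊕1⊕0⊕1⊕0⊕0⊕1⊕1⊕0⊕1⊕1⊕1⊕0⊕0⊕0⊕0 = 0
s2: b2⊕b3⊕b6⊕b7⊕b10⊕b11⊕b14⊕b15⊕b18⊕b19⊕b22⊕b23⊕b26⊕b27⊕b30⊕b31 = 1⊕1⊕1⊕1⊕1⊕0⊕0⊕1⊕1⊕1⊕0⊕1⊕0⊕0⊕1⊕0 = 0
s4: b4⊕b5⊕b6⊕b7⊕b12⊕b13⊕b14⊕b15⊕b20⊕b21⊕b22⊕b23⊕b28⊕b29⊕b30⊕b31 = 1⊕0⊕1⊕1⊕0⊕1⊕0⊕1⊕1⊕1⊕0⊕1⊕1⊕0⊕1⊕0 = 0
s8: b8⊕b9⊕b10⊕b11⊕b12⊕b13⊕b14⊕b15⊕b24⊕b25⊕b26⊕b27⊕b28⊕b29⊕b30⊕b31 = 0⊕0⊕1⊕0⊕0⊕1⊕0⊕1⊕0⊕0⊕0⊕0⊕1⊕0⊕1⊕0 = 1
s16: b16⊕b17⊕b18⊕b19⊕b20⊕b21⊕b22⊕b23⊕b24⊕b25⊕b26⊕b27⊕b28⊕b29⊕b30⊕b31 = 0⊕0⊕1⊕1⊕1⊕1⊕0⊕1⊕0⊕0⊕0⊕0⊕1⊕0⊕1⊕0 = 1
Syndrome (s16...s1) = 11000 → position 24.
Overall parity (XOR of all 32 bits, including p0): 0⊕1⊕1⊕1⊕1⊕0⊕1⊕1⊕0⊕0⊕1⊕0⊕0⊕1⊕0⊕1⊕0⊕0⊕1⊕1⊕1⊕1⊕0⊕1⊕0⊕0⊕0⊕0⊕1⊕0⊕1⊕0 = 0
Overall=0, syndrome position=24 → double-bit error detected (uncorrectable).

double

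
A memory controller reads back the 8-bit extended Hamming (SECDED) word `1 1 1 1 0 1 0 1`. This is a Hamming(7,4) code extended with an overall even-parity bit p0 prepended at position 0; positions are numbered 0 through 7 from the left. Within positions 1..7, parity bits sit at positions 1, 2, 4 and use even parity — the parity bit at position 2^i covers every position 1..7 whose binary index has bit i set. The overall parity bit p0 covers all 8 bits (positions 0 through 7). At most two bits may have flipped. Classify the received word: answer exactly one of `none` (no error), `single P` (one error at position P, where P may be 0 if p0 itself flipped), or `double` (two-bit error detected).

double

s1: b1⊕b3⊕b5⊕b7 = 1⊕1⊕1⊕1 = 0
s2: b2⊕b3⊕b6⊕b7 = 1⊕1⊕0⊕1 = 1
s4: b4⊕b5⊕b6⊕b7 = 0⊕1⊕0⊕1 = 0
Syndrome (s4...s1) = 010 → position 2.
Overall parity (XOR of all 8 bits, including p0): 1⊕1⊕1⊕1⊕0⊕1⊕0⊕1 = 0
Overall=0, syndrome position=2 → double-bit error detected (uncorrectable).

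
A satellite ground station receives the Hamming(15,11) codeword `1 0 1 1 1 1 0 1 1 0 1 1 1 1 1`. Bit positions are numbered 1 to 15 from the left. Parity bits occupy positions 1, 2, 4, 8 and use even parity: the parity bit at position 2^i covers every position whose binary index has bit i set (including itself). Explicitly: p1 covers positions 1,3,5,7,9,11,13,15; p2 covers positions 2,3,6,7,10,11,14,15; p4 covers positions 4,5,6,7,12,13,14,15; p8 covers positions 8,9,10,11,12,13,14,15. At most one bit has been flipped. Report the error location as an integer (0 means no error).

s1: b1⊕b3⊕b5⊕b7⊕b9⊕b11⊕b13⊕b15 = 1⊕1⊕1⊕0⊕1⊕1⊕1⊕1 = 1
s2: b2⊕b3⊕b6⊕b7⊕b10⊕b11⊕b14⊕b15 = 0⊕1⊕1⊕0⊕0⊕1⊕1⊕1 = 1
s4: b4⊕b5⊕b6⊕b7⊕b12⊕b13⊕b14⊕b15 = 1⊕1⊕1⊕0⊕1⊕1⊕1⊕1 = 1
s8: b8⊕b9⊕b10⊕b11⊕b12⊕b13⊕b14⊕b15 = 1⊕1⊕0⊕1⊕1⊕1⊕1⊕1 = 1
Syndrome (s8...s1) = 1111 → position 15.

15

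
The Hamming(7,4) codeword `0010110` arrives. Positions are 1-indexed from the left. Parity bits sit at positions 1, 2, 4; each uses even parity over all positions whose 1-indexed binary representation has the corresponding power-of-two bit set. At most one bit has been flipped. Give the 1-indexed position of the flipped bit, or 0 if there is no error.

0

s1: b1⊕b3⊕b5⊕b7 = 0⊕1⊕1⊕0 = 0
s2: b2⊕b3⊕b6⊕b7 = 0⊕1⊕1⊕0 = 0
s4: b4⊕b5⊕b6⊕b7 = 0⊕1⊕1⊕0 = 0
Syndrome (s4...s1) = 000 → position 0 (no error).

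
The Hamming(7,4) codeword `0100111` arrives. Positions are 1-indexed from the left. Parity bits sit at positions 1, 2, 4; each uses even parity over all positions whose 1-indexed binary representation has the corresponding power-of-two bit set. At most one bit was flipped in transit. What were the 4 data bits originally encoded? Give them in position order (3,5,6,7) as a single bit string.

0101

s1: b1⊕b3⊕b5⊕b7 = 0⊕0⊕1⊕1 = 0
s2: b2⊕b3⊕b6⊕b7 = 1⊕0⊕1⊕1 = 1
s4: b4⊕b5⊕b6⊕b7 = 0⊕1⊕1⊕1 = 1
Syndrome (s4...s1) = 110 → position 6.
Flip bit 6: corrected codeword = 0100101
Data bits at positions 3,5,6,7: 0101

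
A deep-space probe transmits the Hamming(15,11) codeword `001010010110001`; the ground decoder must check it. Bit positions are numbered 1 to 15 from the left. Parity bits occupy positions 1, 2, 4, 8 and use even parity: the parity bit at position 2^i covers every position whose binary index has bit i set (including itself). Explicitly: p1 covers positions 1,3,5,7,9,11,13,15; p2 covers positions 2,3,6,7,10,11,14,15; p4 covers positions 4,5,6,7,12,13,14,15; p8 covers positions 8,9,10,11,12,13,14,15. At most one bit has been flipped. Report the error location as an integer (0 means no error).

s1: b1⊕b3⊕b5⊕b7⊕b9⊕b11⊕b13⊕b15 = 0⊕1⊕1⊕0⊕0⊕1⊕0⊕1 = 0
s2: b2⊕b3⊕b6⊕b7⊕b10⊕b11⊕b14⊕b15 = 0⊕1⊕0⊕0⊕1⊕1⊕0⊕1 = 0
s4: b4⊕b5⊕b6⊕b7⊕b12⊕b13⊕b14⊕b15 = 0⊕1⊕0⊕0⊕0⊕0⊕0⊕1 = 0
s8: b8⊕b9⊕b10⊕b11⊕b12⊕b13⊕b14⊕b15 = 1⊕0⊕1⊕1⊕0⊕0⊕0⊕1 = 0
Syndrome (s8...s1) = 0000 → position 0 (no error).

0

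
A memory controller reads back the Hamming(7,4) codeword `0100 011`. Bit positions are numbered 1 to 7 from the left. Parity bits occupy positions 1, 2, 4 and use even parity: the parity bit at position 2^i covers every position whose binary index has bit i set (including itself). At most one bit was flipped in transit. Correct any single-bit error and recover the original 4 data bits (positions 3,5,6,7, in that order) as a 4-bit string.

s1: b1⊕b3⊕b5⊕b7 = 0⊕0⊕0⊕1 = 1
s2: b2⊕b3⊕b6⊕b7 = 1⊕0⊕1⊕1 = 1
s4: b4⊕b5⊕b6⊕b7 = 0⊕0⊕1⊕1 = 0
Syndrome (s4...s1) = 011 → position 3.
Flip bit 3: corrected codeword = 0110011
Data bits at positions 3,5,6,7: 1011

1011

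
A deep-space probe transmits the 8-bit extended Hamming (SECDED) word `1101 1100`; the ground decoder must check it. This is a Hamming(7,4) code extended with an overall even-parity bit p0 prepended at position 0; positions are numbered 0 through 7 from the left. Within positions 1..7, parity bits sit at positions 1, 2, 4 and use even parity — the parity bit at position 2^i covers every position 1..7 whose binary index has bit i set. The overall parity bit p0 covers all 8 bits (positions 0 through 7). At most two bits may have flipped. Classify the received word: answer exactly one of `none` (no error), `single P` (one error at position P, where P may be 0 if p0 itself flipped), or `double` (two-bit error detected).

single 3

s1: b1⊕b3⊕b5⊕b7 = 1⊕1⊕1⊕0 = 1
s2: b2⊕b3⊕b6⊕b7 = 0⊕1⊕0⊕0 = 1
s4: b4⊕b5⊕b6⊕b7 = 1⊕1⊕0⊕0 = 0
Syndrome (s4...s1) = 011 → position 3.
Overall parity (XOR of all 8 bits, including p0): 1⊕1⊕0⊕1⊕1⊕1⊕0⊕0 = 1
Overall=1, syndrome position=3 → single-bit error at position 3.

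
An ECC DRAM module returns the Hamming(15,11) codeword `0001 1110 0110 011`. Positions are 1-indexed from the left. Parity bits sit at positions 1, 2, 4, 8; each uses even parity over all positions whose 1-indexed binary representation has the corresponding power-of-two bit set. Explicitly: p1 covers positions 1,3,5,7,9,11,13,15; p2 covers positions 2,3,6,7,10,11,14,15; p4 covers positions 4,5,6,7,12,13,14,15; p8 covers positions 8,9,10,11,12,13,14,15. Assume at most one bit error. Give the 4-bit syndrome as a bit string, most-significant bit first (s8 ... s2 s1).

0000

s1: b1⊕b3⊕b5⊕b7⊕b9⊕b11⊕b13⊕b15 = 0⊕0⊕1⊕1⊕0⊕1⊕0⊕1 = 0
s2: b2⊕b3⊕b6⊕b7⊕b10⊕b11⊕b14⊕b15 = 0⊕0⊕1⊕1⊕1⊕1⊕1⊕1 = 0
s4: b4⊕b5⊕b6⊕b7⊕b12⊕b13⊕b14⊕b15 = 1⊕1⊕1⊕1⊕0⊕0⊕1⊕1 = 0
s8: b8⊕b9⊕b10⊕b11⊕b12⊕b13⊕b14⊕b15 = 0⊕0⊕1⊕1⊕0⊕0⊕1⊕1 = 0
Syndrome (s8...s1) = 0000 → position 0 (no error).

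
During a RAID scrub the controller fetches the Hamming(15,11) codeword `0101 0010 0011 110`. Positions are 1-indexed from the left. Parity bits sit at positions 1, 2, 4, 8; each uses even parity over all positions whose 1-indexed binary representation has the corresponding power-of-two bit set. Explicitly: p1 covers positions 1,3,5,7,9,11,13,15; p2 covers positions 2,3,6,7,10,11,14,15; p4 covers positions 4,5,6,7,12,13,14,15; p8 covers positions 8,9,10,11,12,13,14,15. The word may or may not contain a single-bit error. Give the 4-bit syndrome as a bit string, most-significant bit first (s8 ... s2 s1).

0101

s1: b1⊕b3⊕b5⊕b7⊕b9⊕b11⊕b13⊕b15 = 0⊕0⊕0⊕1⊕0⊕1⊕1⊕0 = 1
s2: b2⊕b3⊕b6⊕b7⊕b10⊕b11⊕b14⊕b15 = 1⊕0⊕0⊕1⊕0⊕1⊕1⊕0 = 0
s4: b4⊕b5⊕b6⊕b7⊕b12⊕b13⊕b14⊕b15 = 1⊕0⊕0⊕1⊕1⊕1⊕1⊕0 = 1
s8: b8⊕b9⊕b10⊕b11⊕b12⊕b13⊕b14⊕b15 = 0⊕0⊕0⊕1⊕1⊕1⊕1⊕0 = 0
Syndrome (s8...s1) = 0101 → position 5.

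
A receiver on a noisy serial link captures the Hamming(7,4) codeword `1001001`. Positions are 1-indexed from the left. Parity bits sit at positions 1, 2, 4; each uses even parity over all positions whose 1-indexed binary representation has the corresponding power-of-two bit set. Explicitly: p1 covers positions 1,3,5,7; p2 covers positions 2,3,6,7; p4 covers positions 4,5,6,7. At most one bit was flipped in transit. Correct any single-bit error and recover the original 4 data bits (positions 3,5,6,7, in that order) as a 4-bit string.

0001

s1: b1⊕b3⊕b5⊕b7 = 1⊕0⊕0⊕1 = 0
s2: b2⊕b3⊕b6⊕b7 = 0⊕0⊕0⊕1 = 1
s4: b4⊕b5⊕b6⊕b7 = 1⊕0⊕0⊕1 = 0
Syndrome (s4...s1) = 010 → position 2.
Flip bit 2: corrected codeword = 1101001
Data bits at positions 3,5,6,7: 0001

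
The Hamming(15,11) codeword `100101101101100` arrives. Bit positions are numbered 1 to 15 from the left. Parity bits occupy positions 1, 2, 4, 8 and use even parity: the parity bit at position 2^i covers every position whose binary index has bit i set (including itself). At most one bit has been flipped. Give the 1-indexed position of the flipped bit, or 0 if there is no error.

s1: b1⊕b3⊕b5⊕b7⊕b9⊕b11⊕b13⊕b15 = 1⊕0⊕0⊕1⊕1⊕0⊕1⊕0 = 0
s2: b2⊕b3⊕b6⊕b7⊕b10⊕b11⊕b14⊕b15 = 0⊕0⊕1⊕1⊕1⊕0⊕0⊕0 = 1
s4: b4⊕b5⊕b6⊕b7⊕b12⊕b13⊕b14⊕b15 = 1⊕0⊕1⊕1⊕1⊕1⊕0⊕0 = 1
s8: b8⊕b9⊕b10⊕b11⊕b12⊕b13⊕b14⊕b15 = 0⊕1⊕1⊕0⊕1⊕1⊕0⊕0 = 0
Syndrome (s8...s1) = 0110 → position 6.

6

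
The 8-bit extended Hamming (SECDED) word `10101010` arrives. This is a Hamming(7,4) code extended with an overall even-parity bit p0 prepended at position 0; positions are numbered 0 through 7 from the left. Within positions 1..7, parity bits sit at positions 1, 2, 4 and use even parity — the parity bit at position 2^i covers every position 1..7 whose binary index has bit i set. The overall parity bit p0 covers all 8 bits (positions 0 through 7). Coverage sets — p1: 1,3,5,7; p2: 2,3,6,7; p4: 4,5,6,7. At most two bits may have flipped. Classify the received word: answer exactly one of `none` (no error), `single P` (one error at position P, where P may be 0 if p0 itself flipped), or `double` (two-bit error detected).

s1: b1⊕b3⊕b5⊕b7 = 0⊕0⊕0⊕0 = 0
s2: b2⊕b3⊕b6⊕b7 = 1⊕0⊕1⊕0 = 0
s4: b4⊕b5⊕b6⊕b7 = 1⊕0⊕1⊕0 = 0
Syndrome (s4...s1) = 000 → position 0 (no error).
Overall parity (XOR of all 8 bits, including p0): 1⊕0⊕1⊕0⊕1⊕0⊕1⊕0 = 0
Overall=0, syndrome position=0 → no error.

none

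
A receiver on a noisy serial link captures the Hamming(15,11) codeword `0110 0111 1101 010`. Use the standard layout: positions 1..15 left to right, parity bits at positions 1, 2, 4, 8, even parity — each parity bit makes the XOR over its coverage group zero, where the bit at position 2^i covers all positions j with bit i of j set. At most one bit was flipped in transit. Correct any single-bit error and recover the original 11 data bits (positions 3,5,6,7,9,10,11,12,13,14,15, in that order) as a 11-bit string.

s1: b1⊕b3⊕b5⊕b7⊕b9⊕b11⊕b13⊕b15 = 0⊕1⊕0⊕1⊕1⊕0⊕0⊕0 = 1
s2: b2⊕b3⊕b6⊕b7⊕b10⊕b11⊕b14⊕b15 = 1⊕1⊕1⊕1⊕1⊕0⊕1⊕0 = 0
s4: b4⊕b5⊕b6⊕b7⊕b12⊕b13⊕b14⊕b15 = 0⊕0⊕1⊕1⊕1⊕0⊕1⊕0 = 0
s8: b8⊕b9⊕b10⊕b11⊕b12⊕b13⊕b14⊕b15 = 1⊕1⊕1⊕0⊕1⊕0⊕1⊕0 = 1
Syndrome (s8...s1) = 1001 → position 9.
Flip bit 9: corrected codeword = 011001110101010
Data bits at positions 3,5,6,7,9,10,11,12,13,14,15: 10110101010

10110101010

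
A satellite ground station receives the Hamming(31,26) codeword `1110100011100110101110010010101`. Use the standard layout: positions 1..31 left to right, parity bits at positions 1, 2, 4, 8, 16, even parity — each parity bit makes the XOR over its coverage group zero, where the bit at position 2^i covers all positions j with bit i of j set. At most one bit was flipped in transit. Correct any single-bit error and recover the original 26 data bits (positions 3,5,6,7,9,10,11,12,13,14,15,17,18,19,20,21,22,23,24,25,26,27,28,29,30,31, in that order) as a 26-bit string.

11001110001101110010010101

s1: b1⊕b3⊕b5⊕b7⊕b9⊕b11⊕b13⊕b15⊕b17⊕b19⊕b21⊕b23⊕b25⊕b27⊕b29⊕b31 = 1⊕1⊕1⊕0⊕1⊕1⊕0⊕1⊕1⊕1⊕1⊕0⊕0⊕1⊕1⊕1 = 0
s2: b2⊕b3⊕b6⊕b7⊕b10⊕b11⊕b14⊕b15⊕b18⊕b19⊕b22⊕b23⊕b26⊕b27⊕b30⊕b31 = 1⊕1⊕0⊕0⊕1⊕1⊕1⊕1⊕0⊕1⊕0⊕0⊕0⊕1⊕0⊕1 = 1
s4: b4⊕b5⊕b6⊕b7⊕b12⊕b13⊕b14⊕b15⊕b20⊕b21⊕b22⊕b23⊕b28⊕b29⊕b30⊕b31 = 0⊕1⊕0⊕0⊕0⊕0⊕1⊕1⊕1⊕1⊕0⊕0⊕0⊕1⊕0⊕1 = 1
s8: b8⊕b9⊕b10⊕b11⊕b12⊕b13⊕b14⊕b15⊕b24⊕b25⊕b26⊕b27⊕b28⊕b29⊕b30⊕b31 = 0⊕1⊕1⊕1⊕0⊕0⊕1⊕1⊕1⊕0⊕0⊕1⊕0⊕1⊕0⊕1 = 1
s16: b16⊕b17⊕b18⊕b19⊕b20⊕b21⊕b22⊕b23⊕b24⊕b25⊕b26⊕b27⊕b28⊕b29⊕b30⊕b31 = 0⊕1⊕0⊕1⊕1⊕1⊕0⊕0⊕1⊕0⊕0⊕1⊕0⊕1⊕0⊕1 = 0
Syndrome (s16...s1) = 01110 → position 14.
Flip bit 14: corrected codeword = 1110100011100010101110010010101
Data bits at positions 3,5,6,7,9,10,11,12,13,14,15,17,18,19,20,21,22,23,24,25,26,27,28,29,30,31: 11001110001101110010010101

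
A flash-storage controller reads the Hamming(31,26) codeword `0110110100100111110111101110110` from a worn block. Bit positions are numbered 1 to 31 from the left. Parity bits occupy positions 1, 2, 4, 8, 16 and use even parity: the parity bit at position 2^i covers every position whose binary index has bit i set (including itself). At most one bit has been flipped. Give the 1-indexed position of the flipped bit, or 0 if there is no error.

8

s1: b1⊕b3⊕b5⊕b7⊕b9⊕b11⊕b13⊕b15⊕b17⊕b19⊕b21⊕b23⊕b25⊕b27⊕b29⊕b31 = 0⊕1⊕1⊕0⊕0⊕1⊕0⊕1⊕1⊕0⊕1⊕1⊕1⊕1⊕1⊕0 = 0
s2: b2⊕b3⊕b6⊕b7⊕b10⊕b11⊕b14⊕b15⊕b18⊕b19⊕b22⊕b23⊕b26⊕b27⊕b30⊕b31 = 1⊕1⊕1⊕0⊕0⊕1⊕1⊕1⊕1⊕0⊕1⊕1⊕1⊕1⊕1⊕0 = 0
s4: b4⊕b5⊕b6⊕b7⊕b12⊕b13⊕b14⊕b15⊕b20⊕b21⊕b22⊕b23⊕b28⊕b29⊕b30⊕b31 = 0⊕1⊕1⊕0⊕0⊕0⊕1⊕1⊕1⊕1⊕1⊕1⊕0⊕1⊕1⊕0 = 0
s8: b8⊕b9⊕b10⊕b11⊕b12⊕b13⊕b14⊕b15⊕b24⊕b25⊕b26⊕b27⊕b28⊕b29⊕b30⊕b31 = 1⊕0⊕0⊕1⊕0⊕0⊕1⊕1⊕0⊕1⊕1⊕1⊕0⊕1⊕1⊕0 = 1
s16: b16⊕b17⊕b18⊕b19⊕b20⊕b21⊕b22⊕b23⊕b24⊕b25⊕b26⊕b27⊕b28⊕b29⊕b30⊕b31 = 1⊕1⊕1⊕0⊕1⊕1⊕1⊕1⊕0⊕1⊕1⊕1⊕0⊕1⊕1⊕0 = 0
Syndrome (s16...s1) = 01000 → position 8.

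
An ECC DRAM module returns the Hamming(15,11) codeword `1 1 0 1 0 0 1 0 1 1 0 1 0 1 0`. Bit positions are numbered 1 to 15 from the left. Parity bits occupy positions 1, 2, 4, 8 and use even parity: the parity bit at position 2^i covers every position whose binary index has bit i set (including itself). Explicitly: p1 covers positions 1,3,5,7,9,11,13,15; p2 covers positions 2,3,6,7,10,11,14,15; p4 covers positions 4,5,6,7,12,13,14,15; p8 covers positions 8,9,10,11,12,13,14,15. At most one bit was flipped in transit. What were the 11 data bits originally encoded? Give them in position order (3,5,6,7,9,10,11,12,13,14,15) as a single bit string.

s1: b1⊕b3⊕b5⊕b7⊕b9⊕b11⊕b13⊕b15 = 1⊕0⊕0⊕1⊕1⊕0⊕0⊕0 = 1
s2: b2⊕b3⊕b6⊕b7⊕b10⊕b11⊕b14⊕b15 = 1⊕0⊕0⊕1⊕1⊕0⊕1⊕0 = 0
s4: b4⊕b5⊕b6⊕b7⊕b12⊕b13⊕b14⊕b15 = 1⊕0⊕0⊕1⊕1⊕0⊕1⊕0 = 0
s8: b8⊕b9⊕b10⊕b11⊕b12⊕b13⊕b14⊕b15 = 0⊕1⊕1⊕0⊕1⊕0⊕1⊕0 = 0
Syndrome (s8...s1) = 0001 → position 1.
Flip bit 1: corrected codeword = 010100101101010
Data bits at positions 3,5,6,7,9,10,11,12,13,14,15: 00011101010

00011101010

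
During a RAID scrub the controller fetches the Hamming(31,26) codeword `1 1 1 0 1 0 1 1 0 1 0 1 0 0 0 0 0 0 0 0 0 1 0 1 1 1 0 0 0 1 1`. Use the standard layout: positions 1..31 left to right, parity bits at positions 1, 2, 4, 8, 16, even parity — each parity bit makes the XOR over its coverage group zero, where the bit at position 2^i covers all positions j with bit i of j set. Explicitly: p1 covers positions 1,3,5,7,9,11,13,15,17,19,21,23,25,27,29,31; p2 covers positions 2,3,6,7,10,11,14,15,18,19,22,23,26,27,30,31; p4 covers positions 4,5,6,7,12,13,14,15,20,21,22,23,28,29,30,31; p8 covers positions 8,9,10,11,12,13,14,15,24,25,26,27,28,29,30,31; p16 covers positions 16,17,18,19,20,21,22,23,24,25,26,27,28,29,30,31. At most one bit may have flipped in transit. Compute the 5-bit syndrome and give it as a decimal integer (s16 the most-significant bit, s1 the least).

s1: b1⊕b3⊕b5⊕b7⊕b9⊕b11⊕b13⊕b15⊕b17⊕b19⊕b21⊕b23⊕b25⊕b27⊕b29⊕b31 = 1⊕1⊕1⊕1⊕0⊕0⊕0⊕0⊕0⊕0⊕0⊕0⊕1⊕0⊕0⊕1 = 0
s2: b2⊕b3⊕b6⊕b7⊕b10⊕b11⊕b14⊕b15⊕b18⊕b19⊕b22⊕b23⊕b26⊕b27⊕b30⊕b31 = 1⊕1⊕0⊕1⊕1⊕0⊕0⊕0⊕0⊕0⊕1⊕0⊕1⊕0⊕1⊕1 = 0
s4: b4⊕b5⊕b6⊕b7⊕b12⊕b13⊕b14⊕b15⊕b20⊕b21⊕b22⊕b23⊕b28⊕b29⊕b30⊕b31 = 0⊕1⊕0⊕1⊕1⊕0⊕0⊕0⊕0⊕0⊕1⊕0⊕0⊕0⊕1⊕1 = 0
s8: b8⊕b9⊕b10⊕b11⊕b12⊕b13⊕b14⊕b15⊕b24⊕b25⊕b26⊕b27⊕b28⊕b29⊕b30⊕b31 = 1⊕0⊕1⊕0⊕1⊕0⊕0⊕0⊕1⊕1⊕1⊕0⊕0⊕0⊕1⊕1 = 0
s16: b16⊕b17⊕b18⊕b19⊕b20⊕b21⊕b22⊕b23⊕b24⊕b25⊕b26⊕b27⊕b28⊕b29⊕b30⊕b31 = 0⊕0⊕0⊕0⊕0⊕0⊕1⊕0⊕1⊕1⊕1⊕0⊕0⊕0⊕1⊕1 = 0
Syndrome (s16...s1) = 00000 → position 0 (no error).

0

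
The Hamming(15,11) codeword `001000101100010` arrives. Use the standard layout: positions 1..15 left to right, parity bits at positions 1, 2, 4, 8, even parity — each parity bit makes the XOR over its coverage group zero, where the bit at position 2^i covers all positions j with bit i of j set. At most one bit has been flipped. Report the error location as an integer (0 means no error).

9

s1: b1⊕b3⊕b5⊕b7⊕b9⊕b11⊕b13⊕b15 = 0⊕1⊕0⊕1⊕1⊕0⊕0⊕0 = 1
s2: b2⊕b3⊕b6⊕b7⊕b10⊕b11⊕b14⊕b15 = 0⊕1⊕0⊕1⊕1⊕0⊕1⊕0 = 0
s4: b4⊕b5⊕b6⊕b7⊕b12⊕b13⊕b14⊕b15 = 0⊕0⊕0⊕1⊕0⊕0⊕1⊕0 = 0
s8: b8⊕b9⊕b10⊕b11⊕b12⊕b13⊕b14⊕b15 = 0⊕1⊕1⊕0⊕0⊕0⊕1⊕0 = 1
Syndrome (s8...s1) = 1001 → position 9.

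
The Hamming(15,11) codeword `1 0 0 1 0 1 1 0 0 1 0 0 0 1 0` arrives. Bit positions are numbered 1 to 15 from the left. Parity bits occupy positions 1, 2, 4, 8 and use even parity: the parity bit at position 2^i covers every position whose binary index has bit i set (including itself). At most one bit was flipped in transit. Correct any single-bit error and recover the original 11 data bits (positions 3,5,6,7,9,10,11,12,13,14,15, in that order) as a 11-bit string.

00110100010

s1: b1⊕b3⊕b5⊕b7⊕b9⊕b11⊕b13⊕b15 = 1⊕0⊕0⊕1⊕0⊕0⊕0⊕0 = 0
s2: b2⊕b3⊕b6⊕b7⊕b10⊕b11⊕b14⊕b15 = 0⊕0⊕1⊕1⊕1⊕0⊕1⊕0 = 0
s4: b4⊕b5⊕b6⊕b7⊕b12⊕b13⊕b14⊕b15 = 1⊕0⊕1⊕1⊕0⊕0⊕1⊕0 = 0
s8: b8⊕b9⊕b10⊕b11⊕b12⊕b13⊕b14⊕b15 = 0⊕0⊕1⊕0⊕0⊕0⊕1⊕0 = 0
Syndrome (s8...s1) = 0000 → position 0 (no error).
No correction needed.
Data bits at positions 3,5,6,7,9,10,11,12,13,14,15: 00110100010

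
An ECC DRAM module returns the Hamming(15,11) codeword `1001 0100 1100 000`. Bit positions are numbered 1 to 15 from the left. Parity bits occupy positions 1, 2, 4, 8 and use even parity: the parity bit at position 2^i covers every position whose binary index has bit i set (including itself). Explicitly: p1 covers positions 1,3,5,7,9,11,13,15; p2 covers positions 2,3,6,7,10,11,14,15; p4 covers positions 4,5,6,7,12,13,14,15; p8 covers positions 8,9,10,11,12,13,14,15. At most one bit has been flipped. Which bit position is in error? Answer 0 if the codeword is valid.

0

s1: b1⊕b3⊕b5⊕b7⊕b9⊕b11⊕b13⊕b15 = 1⊕0⊕0⊕0⊕1⊕0⊕0⊕0 = 0
s2: b2⊕b3⊕b6⊕b7⊕b10⊕b11⊕b14⊕b15 = 0⊕0⊕1⊕0⊕1⊕0⊕0⊕0 = 0
s4: b4⊕b5⊕b6⊕b7⊕b12⊕b13⊕b14⊕b15 = 1⊕0⊕1⊕0⊕0⊕0⊕0⊕0 = 0
s8: b8⊕b9⊕b10⊕b11⊕b12⊕b13⊕b14⊕b15 = 0⊕1⊕1⊕0⊕0⊕0⊕0⊕0 = 0
Syndrome (s8...s1) = 0000 → position 0 (no error).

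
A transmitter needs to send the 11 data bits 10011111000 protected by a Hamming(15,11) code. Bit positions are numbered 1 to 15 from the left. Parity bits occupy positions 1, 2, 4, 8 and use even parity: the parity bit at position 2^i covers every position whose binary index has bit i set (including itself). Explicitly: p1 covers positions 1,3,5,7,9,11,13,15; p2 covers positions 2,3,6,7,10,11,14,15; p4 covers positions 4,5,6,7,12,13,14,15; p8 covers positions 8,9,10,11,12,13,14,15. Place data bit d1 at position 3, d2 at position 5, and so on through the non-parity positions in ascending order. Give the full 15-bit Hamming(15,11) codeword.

001000101111000

Place data bits at non-power-of-two positions: b3=1, b5=0, b6=0, b7=1, b9=1, b10=1, b11=1, b12=1, b13=0, b14=0, b15=0.
p1 = XOR of data positions {3,5,7,9,11,13,15} = 1⊕0⊕1⊕1⊕1⊕0⊕0 = 0
p2 = XOR of data positions {3,6,7,10,11,14,15} = 1⊕0⊕1⊕1⊕1⊕0⊕0 = 0
p4 = XOR of data positions {5,6,7,12,13,14,15} = 0⊕0⊕1⊕1⊕0⊕0⊕0 = 0
p8 = XOR of data positions {9,10,11,12,13,14,15} = 1⊕1⊕1⊕1⊕0⊕0⊕0 = 0
Codeword b1..b15 = 001000101111000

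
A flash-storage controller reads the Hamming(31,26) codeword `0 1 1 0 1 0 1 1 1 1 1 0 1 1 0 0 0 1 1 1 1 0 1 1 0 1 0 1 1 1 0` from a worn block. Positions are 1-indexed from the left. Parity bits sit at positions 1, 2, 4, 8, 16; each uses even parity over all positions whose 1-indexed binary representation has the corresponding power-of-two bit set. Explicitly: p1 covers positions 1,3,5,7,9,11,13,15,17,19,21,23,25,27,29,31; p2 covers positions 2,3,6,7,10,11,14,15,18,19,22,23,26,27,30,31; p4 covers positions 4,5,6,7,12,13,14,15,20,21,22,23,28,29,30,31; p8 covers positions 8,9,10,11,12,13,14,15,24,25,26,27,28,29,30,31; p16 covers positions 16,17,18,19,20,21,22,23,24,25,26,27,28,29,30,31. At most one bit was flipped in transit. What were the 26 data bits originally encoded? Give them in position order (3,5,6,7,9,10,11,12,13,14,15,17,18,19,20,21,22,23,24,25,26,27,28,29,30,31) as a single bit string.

11011010110011110110101110

s1: b1⊕b3⊕b5⊕b7⊕b9⊕b11⊕b13⊕b15⊕b17⊕b19⊕b21⊕b23⊕b25⊕b27⊕b29⊕b31 = 0⊕1⊕1⊕1⊕1⊕1⊕1⊕0⊕0⊕1⊕1⊕1⊕0⊕0⊕1⊕0 = 0
s2: b2⊕b3⊕b6⊕b7⊕b10⊕b11⊕b14⊕b15⊕b18⊕b19⊕b22⊕b23⊕b26⊕b27⊕b30⊕b31 = 1⊕1⊕0⊕1⊕1⊕1⊕1⊕0⊕1⊕1⊕0⊕1⊕1⊕0⊕1⊕0 = 1
s4: b4⊕b5⊕b6⊕b7⊕b12⊕b13⊕b14⊕b15⊕b20⊕b21⊕b22⊕b23⊕b28⊕b29⊕b30⊕b31 = 0⊕1⊕0⊕1⊕0⊕1⊕1⊕0⊕1⊕1⊕0⊕1⊕1⊕1⊕1⊕0 = 0
s8: b8⊕b9⊕b10⊕b11⊕b12⊕b13⊕b14⊕b15⊕b24⊕b25⊕b26⊕b27⊕b28⊕b29⊕b30⊕b31 = 1⊕1⊕1⊕1⊕0⊕1⊕1⊕0⊕1⊕0⊕1⊕0⊕1⊕1⊕1⊕0 = 1
s16: b16⊕b17⊕b18⊕b19⊕b20⊕b21⊕b22⊕b23⊕b24⊕b25⊕b26⊕b27⊕b28⊕b29⊕b30⊕b31 = 0⊕0⊕1⊕1⊕1⊕1⊕0⊕1⊕1⊕0⊕1⊕0⊕1⊕1⊕1⊕0 = 0
Syndrome (s16...s1) = 01010 → position 10.
Flip bit 10: corrected codeword = 0110101110101100011110110101110
Data bits at positions 3,5,6,7,9,10,11,12,13,14,15,17,18,19,20,21,22,23,24,25,26,27,28,29,30,31: 11011010110011110110101110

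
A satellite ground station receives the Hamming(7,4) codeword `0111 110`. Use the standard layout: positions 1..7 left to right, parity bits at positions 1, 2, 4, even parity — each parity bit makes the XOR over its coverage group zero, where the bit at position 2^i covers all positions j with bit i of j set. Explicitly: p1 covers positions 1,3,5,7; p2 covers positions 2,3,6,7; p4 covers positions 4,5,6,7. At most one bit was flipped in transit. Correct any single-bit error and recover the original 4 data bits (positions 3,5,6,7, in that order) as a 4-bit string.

1100

s1: b1⊕b3⊕b5⊕b7 = 0⊕1⊕1⊕0 = 0
s2: b2⊕b3⊕b6⊕b7 = 1⊕1⊕1⊕0 = 1
s4: b4⊕b5⊕b6⊕b7 = 1⊕1⊕1⊕0 = 1
Syndrome (s4...s1) = 110 → position 6.
Flip bit 6: corrected codeword = 0111100
Data bits at positions 3,5,6,7: 1100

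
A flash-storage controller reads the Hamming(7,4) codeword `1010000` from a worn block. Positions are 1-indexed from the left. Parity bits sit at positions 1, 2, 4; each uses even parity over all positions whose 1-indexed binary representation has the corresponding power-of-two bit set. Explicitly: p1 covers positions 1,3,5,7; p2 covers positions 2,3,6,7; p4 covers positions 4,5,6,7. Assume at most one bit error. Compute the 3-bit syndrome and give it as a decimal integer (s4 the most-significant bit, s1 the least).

s1: b1⊕b3⊕b5⊕b7 = 1⊕1⊕0⊕0 = 0
s2: b2⊕b3⊕b6⊕b7 = 0⊕1⊕0⊕0 = 1
s4: b4⊕b5⊕b6⊕b7 = 0⊕0⊕0⊕0 = 0
Syndrome (s4...s1) = 010 → position 2.

2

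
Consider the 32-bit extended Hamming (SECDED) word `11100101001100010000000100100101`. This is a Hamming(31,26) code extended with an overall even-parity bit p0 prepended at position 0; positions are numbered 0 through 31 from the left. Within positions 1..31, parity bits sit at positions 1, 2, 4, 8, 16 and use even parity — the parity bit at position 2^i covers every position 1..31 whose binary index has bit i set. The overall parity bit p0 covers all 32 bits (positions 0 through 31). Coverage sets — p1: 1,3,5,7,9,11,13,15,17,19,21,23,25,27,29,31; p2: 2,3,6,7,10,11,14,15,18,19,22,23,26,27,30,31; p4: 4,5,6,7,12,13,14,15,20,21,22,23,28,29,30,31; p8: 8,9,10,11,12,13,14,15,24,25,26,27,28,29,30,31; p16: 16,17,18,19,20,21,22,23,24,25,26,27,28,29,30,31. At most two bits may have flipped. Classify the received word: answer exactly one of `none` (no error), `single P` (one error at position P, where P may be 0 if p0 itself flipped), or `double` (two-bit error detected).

none

s1: b1⊕b3⊕b5⊕b7⊕b9⊕b11⊕b13⊕b15⊕b17⊕b19⊕b21⊕b23⊕b25⊕b27⊕b29⊕b31 = 1⊕0⊕1⊕1⊕0⊕1⊕0⊕1⊕0⊕0⊕0⊕1⊕0⊕0⊕1⊕1 = 0
s2: b2⊕b3⊕b6⊕b7⊕b10⊕b11⊕b14⊕b15⊕b18⊕b19⊕b22⊕b23⊕b26⊕b27⊕b30⊕b31 = 1⊕0⊕0⊕1⊕1⊕1⊕0⊕1⊕0⊕0⊕0⊕1⊕1⊕0⊕0⊕1 = 0
s4: b4⊕b5⊕b6⊕b7⊕b12⊕b13⊕b14⊕b15⊕b20⊕b21⊕b22⊕b23⊕b28⊕b29⊕b30⊕b31 = 0⊕1⊕0⊕1⊕0⊕0⊕0⊕1⊕0⊕0⊕0⊕1⊕0⊕1⊕0⊕1 = 0
s8: b8⊕b9⊕b10⊕b11⊕b12⊕b13⊕b14⊕b15⊕b24⊕b25⊕b26⊕b27⊕b28⊕b29⊕b30⊕b31 = 0⊕0⊕1⊕1⊕0⊕0⊕0⊕1⊕0⊕0⊕1⊕0⊕0⊕1⊕0⊕1 = 0
s16: b16⊕b17⊕b18⊕b19⊕b20⊕b21⊕b22⊕b23⊕b24⊕b25⊕b26⊕b27⊕b28⊕b29⊕b30⊕b31 = 0⊕0⊕0⊕0⊕0⊕0⊕0⊕1⊕0⊕0⊕1⊕0⊕0⊕1⊕0⊕1 = 0
Syndrome (s16...s1) = 00000 → position 0 (no error).
Overall parity (XOR of all 32 bits, including p0): 1⊕1⊕1⊕0⊕0⊕1⊕0⊕1⊕0⊕0⊕1⊕1⊕0⊕0⊕0⊕1⊕0⊕0⊕0⊕0⊕0⊕0⊕0⊕1⊕0⊕0⊕1⊕0⊕0⊕1⊕0⊕1 = 0
Overall=0, syndrome position=0 → no error.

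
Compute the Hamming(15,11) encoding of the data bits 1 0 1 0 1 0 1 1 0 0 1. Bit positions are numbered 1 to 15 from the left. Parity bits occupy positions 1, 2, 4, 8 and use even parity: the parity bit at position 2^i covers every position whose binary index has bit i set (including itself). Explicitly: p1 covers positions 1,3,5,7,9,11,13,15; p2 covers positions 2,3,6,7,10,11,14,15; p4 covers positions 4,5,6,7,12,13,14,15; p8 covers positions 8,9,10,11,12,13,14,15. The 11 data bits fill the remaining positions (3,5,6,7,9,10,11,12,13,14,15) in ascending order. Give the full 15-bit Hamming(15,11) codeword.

001101001011001

Place data bits at non-power-of-two positions: b3=1, b5=0, b6=1, b7=0, b9=1, b10=0, b11=1, b12=1, b13=0, b14=0, b15=1.
p1 = XOR of data positions {3,5,7,9,11,13,15} = 1⊕0⊕0⊕1⊕1⊕0⊕1 = 0
p2 = XOR of data positions {3,6,7,10,11,14,15} = 1⊕1⊕0⊕0⊕1⊕0⊕1 = 0
p4 = XOR of data positions {5,6,7,12,13,14,15} = 0⊕1⊕0⊕1⊕0⊕0⊕1 = 1
p8 = XOR of data positions {9,10,11,12,13,14,15} = 1⊕0⊕1⊕1⊕0⊕0⊕1 = 0
Codeword b1..b15 = 001101001011001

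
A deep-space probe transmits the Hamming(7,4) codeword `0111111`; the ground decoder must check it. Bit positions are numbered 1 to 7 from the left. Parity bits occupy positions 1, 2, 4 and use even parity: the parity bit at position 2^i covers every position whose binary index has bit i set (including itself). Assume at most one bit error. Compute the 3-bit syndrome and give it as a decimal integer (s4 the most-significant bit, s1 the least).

s1: b1⊕b3⊕b5⊕b7 = 0⊕1⊕1⊕1 = 1
s2: b2⊕b3⊕b6⊕b7 = 1⊕1⊕1⊕1 = 0
s4: b4⊕b5⊕b6⊕b7 = 1⊕1⊕1⊕1 = 0
Syndrome (s4...s1) = 001 → position 1.

1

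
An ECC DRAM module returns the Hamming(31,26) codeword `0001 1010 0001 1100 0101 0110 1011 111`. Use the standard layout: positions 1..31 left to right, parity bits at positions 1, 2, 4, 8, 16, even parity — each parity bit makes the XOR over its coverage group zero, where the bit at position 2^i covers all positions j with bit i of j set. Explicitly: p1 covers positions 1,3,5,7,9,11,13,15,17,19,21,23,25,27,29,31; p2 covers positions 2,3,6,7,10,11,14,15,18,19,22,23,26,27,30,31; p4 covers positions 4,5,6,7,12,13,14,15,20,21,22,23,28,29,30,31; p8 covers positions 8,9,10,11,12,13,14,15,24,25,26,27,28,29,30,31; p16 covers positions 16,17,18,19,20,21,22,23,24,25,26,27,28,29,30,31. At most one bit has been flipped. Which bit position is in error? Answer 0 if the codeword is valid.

12

s1: b1⊕b3⊕b5⊕b7⊕b9⊕b11⊕b13⊕b15⊕b17⊕b19⊕b21⊕b23⊕b25⊕b27⊕b29⊕b31 = 0⊕0⊕1⊕1⊕0⊕0⊕1⊕0⊕0⊕0⊕0⊕1⊕1⊕1⊕1⊕1 = 0
s2: b2⊕b3⊕b6⊕b7⊕b10⊕b11⊕b14⊕b15⊕b18⊕b19⊕b22⊕b23⊕b26⊕b27⊕b30⊕b31 = 0⊕0⊕0⊕1⊕0⊕0⊕1⊕0⊕1⊕0⊕1⊕1⊕0⊕1⊕1⊕1 = 0
s4: b4⊕b5⊕b6⊕b7⊕b12⊕b13⊕b14⊕b15⊕b20⊕b21⊕b22⊕b23⊕b28⊕b29⊕b30⊕b31 = 1⊕1⊕0⊕1⊕1⊕1⊕1⊕0⊕1⊕0⊕1⊕1⊕1⊕1⊕1⊕1 = 1
s8: b8⊕b9⊕b10⊕b11⊕b12⊕b13⊕b14⊕b15⊕b24⊕b25⊕b26⊕b27⊕b28⊕b29⊕b30⊕b31 = 0⊕0⊕0⊕0⊕1⊕1⊕1⊕0⊕0⊕1⊕0⊕1⊕1⊕1⊕1⊕1 = 1
s16: b16⊕b17⊕b18⊕b19⊕b20⊕b21⊕b22⊕b23⊕b24⊕b25⊕b26⊕b27⊕b28⊕b29⊕b30⊕b31 = 0⊕0⊕1⊕0⊕1⊕0⊕1⊕1⊕0⊕1⊕0⊕1⊕1⊕1⊕1⊕1 = 0
Syndrome (s16...s1) = 01100 → position 12.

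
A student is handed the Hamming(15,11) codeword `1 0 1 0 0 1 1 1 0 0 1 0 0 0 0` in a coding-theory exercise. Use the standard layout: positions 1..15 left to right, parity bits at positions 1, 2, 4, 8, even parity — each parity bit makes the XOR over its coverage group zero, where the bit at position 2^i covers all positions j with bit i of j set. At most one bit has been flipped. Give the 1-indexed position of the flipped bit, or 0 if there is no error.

0

s1: b1⊕b3⊕b5⊕b7⊕b9⊕b11⊕b13⊕b15 = 1⊕1⊕0⊕1⊕0⊕1⊕0⊕0 = 0
s2: b2⊕b3⊕b6⊕b7⊕b10⊕b11⊕b14⊕b15 = 0⊕1⊕1⊕1⊕0⊕1⊕0⊕0 = 0
s4: b4⊕b5⊕b6⊕b7⊕b12⊕b13⊕b14⊕b15 = 0⊕0⊕1⊕1⊕0⊕0⊕0⊕0 = 0
s8: b8⊕b9⊕b10⊕b11⊕b12⊕b13⊕b14⊕b15 = 1⊕0⊕0⊕1⊕0⊕0⊕0⊕0 = 0
Syndrome (s8...s1) = 0000 → position 0 (no error).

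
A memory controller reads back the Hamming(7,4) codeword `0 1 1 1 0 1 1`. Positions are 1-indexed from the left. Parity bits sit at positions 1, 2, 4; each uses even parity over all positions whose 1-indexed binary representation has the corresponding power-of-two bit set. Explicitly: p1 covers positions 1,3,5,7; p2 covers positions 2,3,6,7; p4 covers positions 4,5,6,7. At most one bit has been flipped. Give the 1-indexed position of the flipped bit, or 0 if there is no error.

s1: b1⊕b3⊕b5⊕b7 = 0⊕1⊕0⊕1 = 0
s2: b2⊕b3⊕b6⊕b7 = 1⊕1⊕1⊕1 = 0
s4: b4⊕b5⊕b6⊕b7 = 1⊕0⊕1⊕1 = 1
Syndrome (s4...s1) = 100 → position 4.

4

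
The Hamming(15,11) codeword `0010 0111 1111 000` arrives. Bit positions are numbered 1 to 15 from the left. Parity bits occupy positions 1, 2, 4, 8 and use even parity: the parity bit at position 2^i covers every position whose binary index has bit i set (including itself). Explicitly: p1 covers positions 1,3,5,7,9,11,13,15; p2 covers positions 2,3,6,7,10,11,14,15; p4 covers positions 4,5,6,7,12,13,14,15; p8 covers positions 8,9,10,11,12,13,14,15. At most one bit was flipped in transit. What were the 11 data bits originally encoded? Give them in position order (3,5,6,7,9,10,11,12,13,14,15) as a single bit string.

10111111010

s1: b1⊕b3⊕b5⊕b7⊕b9⊕b11⊕b13⊕b15 = 0⊕1⊕0⊕1⊕1⊕1⊕0⊕0 = 0
s2: b2⊕b3⊕b6⊕b7⊕b10⊕b11⊕b14⊕b15 = 0⊕1⊕1⊕1⊕1⊕1⊕0⊕0 = 1
s4: b4⊕b5⊕b6⊕b7⊕b12⊕b13⊕b14⊕b15 = 0⊕0⊕1⊕1⊕1⊕0⊕0⊕0 = 1
s8: b8⊕b9⊕b10⊕b11⊕b12⊕b13⊕b14⊕b15 = 1⊕1⊕1⊕1⊕1⊕0⊕0⊕0 = 1
Syndrome (s8...s1) = 1110 → position 14.
Flip bit 14: corrected codeword = 001001111111010
Data bits at positions 3,5,6,7,9,10,11,12,13,14,15: 10111111010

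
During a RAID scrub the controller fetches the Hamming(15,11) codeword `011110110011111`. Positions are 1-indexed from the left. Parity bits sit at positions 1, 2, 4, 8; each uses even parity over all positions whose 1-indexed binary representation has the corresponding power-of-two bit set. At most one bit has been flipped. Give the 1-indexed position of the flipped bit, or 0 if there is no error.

s1: b1⊕b3⊕b5⊕b7⊕b9⊕b11⊕b13⊕b15 = 0⊕1⊕1⊕1⊕0⊕1⊕1⊕1 = 0
s2: b2⊕b3⊕b6⊕b7⊕b10⊕b11⊕b14⊕b15 = 1⊕1⊕0⊕1⊕0⊕1⊕1⊕1 = 0
s4: b4⊕b5⊕b6⊕b7⊕b12⊕b13⊕b14⊕b15 = 1⊕1⊕0⊕1⊕1⊕1⊕1⊕1 = 1
s8: b8⊕b9⊕b10⊕b11⊕b12⊕b13⊕b14⊕b15 = 1⊕0⊕0⊕1⊕1⊕1⊕1⊕1 = 0
Syndrome (s8...s1) = 0100 → position 4.

4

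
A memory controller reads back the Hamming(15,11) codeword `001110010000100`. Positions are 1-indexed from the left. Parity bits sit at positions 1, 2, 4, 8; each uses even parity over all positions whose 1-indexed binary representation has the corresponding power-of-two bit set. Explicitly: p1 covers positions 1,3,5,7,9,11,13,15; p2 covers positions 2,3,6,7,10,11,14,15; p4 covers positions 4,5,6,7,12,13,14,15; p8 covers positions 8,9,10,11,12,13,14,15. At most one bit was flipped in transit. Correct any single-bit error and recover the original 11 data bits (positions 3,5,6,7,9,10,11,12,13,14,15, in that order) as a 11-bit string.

11010000100

s1: b1⊕b3⊕b5⊕b7⊕b9⊕b11⊕b13⊕b15 = 0⊕1⊕1⊕0⊕0⊕0⊕1⊕0 = 1
s2: b2⊕b3⊕b6⊕b7⊕b10⊕b11⊕b14⊕b15 = 0⊕1⊕0⊕0⊕0⊕0⊕0⊕0 = 1
s4: b4⊕b5⊕b6⊕b7⊕b12⊕b13⊕b14⊕b15 = 1⊕1⊕0⊕0⊕0⊕1⊕0⊕0 = 1
s8: b8⊕b9⊕b10⊕b11⊕b12⊕b13⊕b14⊕b15 = 1⊕0⊕0⊕0⊕0⊕1⊕0⊕0 = 0
Syndrome (s8...s1) = 0111 → position 7.
Flip bit 7: corrected codeword = 001110110000100
Data bits at positions 3,5,6,7,9,10,11,12,13,14,15: 11010000100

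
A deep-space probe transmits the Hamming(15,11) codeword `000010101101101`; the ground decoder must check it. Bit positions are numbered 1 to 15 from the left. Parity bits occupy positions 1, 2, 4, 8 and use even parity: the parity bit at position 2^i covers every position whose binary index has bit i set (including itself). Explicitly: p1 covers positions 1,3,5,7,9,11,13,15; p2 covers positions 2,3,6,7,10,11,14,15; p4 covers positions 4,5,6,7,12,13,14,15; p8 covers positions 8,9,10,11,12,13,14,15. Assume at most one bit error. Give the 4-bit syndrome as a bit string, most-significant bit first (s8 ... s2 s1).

s1: b1⊕b3⊕b5⊕b7⊕b9⊕b11⊕b13⊕b15 = 0⊕0⊕1⊕1⊕1⊕0⊕1⊕1 = 1
s2: b2⊕b3⊕b6⊕b7⊕b10⊕b11⊕b14⊕b15 = 0⊕0⊕0⊕1⊕1⊕0⊕0⊕1 = 1
s4: b4⊕b5⊕b6⊕b7⊕b12⊕b13⊕b14⊕b15 = 0⊕1⊕0⊕1⊕1⊕1⊕0⊕1 = 1
s8: b8⊕b9⊕b10⊕b11⊕b12⊕b13⊕b14⊕b15 = 0⊕1⊕1⊕0⊕1⊕1⊕0⊕1 = 1
Syndrome (s8...s1) = 1111 → position 15.

1111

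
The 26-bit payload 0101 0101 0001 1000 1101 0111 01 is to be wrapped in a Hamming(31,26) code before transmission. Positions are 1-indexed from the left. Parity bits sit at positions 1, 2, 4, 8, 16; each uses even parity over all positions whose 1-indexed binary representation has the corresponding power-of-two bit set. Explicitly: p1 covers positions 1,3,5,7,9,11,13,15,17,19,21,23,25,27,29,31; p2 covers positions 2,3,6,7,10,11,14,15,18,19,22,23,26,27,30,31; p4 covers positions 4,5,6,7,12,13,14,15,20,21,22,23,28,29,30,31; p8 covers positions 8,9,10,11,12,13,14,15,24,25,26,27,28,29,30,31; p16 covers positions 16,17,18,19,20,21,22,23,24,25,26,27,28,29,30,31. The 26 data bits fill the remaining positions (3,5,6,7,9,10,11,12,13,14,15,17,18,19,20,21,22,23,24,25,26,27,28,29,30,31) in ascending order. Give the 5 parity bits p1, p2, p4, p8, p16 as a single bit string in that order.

Place data bits at non-power-of-two positions: b3=0, b5=1, b6=0, b7=1, b9=0, b10=1, b11=0, b12=1, b13=0, b14=0, b15=0, b17=1, b18=1, b19=0, b20=0, b21=0, b22=1, b23=1, b24=0, b25=1, b26=0, b27=1, b28=1, b29=1, b30=0, b31=1.
p1 = XOR of data positions {3,5,7,9,11,13,15,17,19,21,23,25,27,29,31} = 0⊕1⊕1⊕0⊕0⊕0⊕0⊕1⊕0⊕0⊕1⊕1⊕1⊕1⊕1 = 0
p2 = XOR of data positions {3,6,7,10,11,14,15,18,19,22,23,26,27,30,31} = 0⊕0⊕1⊕1⊕0⊕0⊕0⊕1⊕0⊕1⊕1⊕0⊕1⊕0⊕1 = 1
p4 = XOR of data positions {5,6,7,12,13,14,15,20,21,22,23,28,29,30,31} = 1⊕0⊕1⊕1⊕0⊕0⊕0⊕0⊕0⊕1⊕1⊕1⊕1⊕0⊕1 = 0
p8 = XOR of data positions {9,10,11,12,13,14,15,24,25,26,27,28,29,30,31} = 0⊕1⊕0⊕1⊕0⊕0⊕0⊕0⊕1⊕0⊕1⊕1⊕1⊕0⊕1 = 1
p16 = XOR of data positions {17,18,19,20,21,22,23,24,25,26,27,28,29,30,31} = 1⊕1⊕0⊕0⊕0⊕1⊕1⊕0⊕1⊕0⊕1⊕1⊕1⊕0⊕1 = 1
Parity bits p1,p2,p4,p8,p16 = 01011

01011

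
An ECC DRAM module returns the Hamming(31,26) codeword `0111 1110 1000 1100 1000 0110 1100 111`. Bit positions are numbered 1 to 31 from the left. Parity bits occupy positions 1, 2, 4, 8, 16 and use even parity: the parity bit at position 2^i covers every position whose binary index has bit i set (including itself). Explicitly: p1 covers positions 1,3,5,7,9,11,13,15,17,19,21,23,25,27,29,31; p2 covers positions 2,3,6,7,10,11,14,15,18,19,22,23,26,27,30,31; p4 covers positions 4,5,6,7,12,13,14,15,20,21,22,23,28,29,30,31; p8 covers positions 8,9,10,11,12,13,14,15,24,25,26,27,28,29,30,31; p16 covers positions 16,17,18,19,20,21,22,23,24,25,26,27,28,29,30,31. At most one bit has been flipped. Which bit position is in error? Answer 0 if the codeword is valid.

4

s1: b1⊕b3⊕b5⊕b7⊕b9⊕b11⊕b13⊕b15⊕b17⊕b19⊕b21⊕b23⊕b25⊕b27⊕b29⊕b31 = 0⊕1⊕1⊕1⊕1⊕0⊕1⊕0⊕1⊕0⊕0⊕1⊕1⊕0⊕1⊕1 = 0
s2: b2⊕b3⊕b6⊕b7⊕b10⊕b11⊕b14⊕b15⊕b18⊕b19⊕b22⊕b23⊕b26⊕b27⊕b30⊕b31 = 1⊕1⊕1⊕1⊕0⊕0⊕1⊕0⊕0⊕0⊕1⊕1⊕1⊕0⊕1⊕1 = 0
s4: b4⊕b5⊕b6⊕b7⊕b12⊕b13⊕b14⊕b15⊕b20⊕b21⊕b22⊕b23⊕b28⊕b29⊕b30⊕b31 = 1⊕1⊕1⊕1⊕0⊕1⊕1⊕0⊕0⊕0⊕1⊕1⊕0⊕1⊕1⊕1 = 1
s8: b8⊕b9⊕b10⊕b11⊕b12⊕b13⊕b14⊕b15⊕b24⊕b25⊕b26⊕b27⊕b28⊕b29⊕b30⊕b31 = 0⊕1⊕0⊕0⊕0⊕1⊕1⊕0⊕0⊕1⊕1⊕0⊕0⊕1⊕1⊕1 = 0
s16: b16⊕b17⊕b18⊕b19⊕b20⊕b21⊕b22⊕b23⊕b24⊕b25⊕b26⊕b27⊕b28⊕b29⊕b30⊕b31 = 0⊕1⊕0⊕0⊕0⊕0⊕1⊕1⊕0⊕1⊕1⊕0⊕0⊕1⊕1⊕1 = 0
Syndrome (s16...s1) = 00100 → position 4.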